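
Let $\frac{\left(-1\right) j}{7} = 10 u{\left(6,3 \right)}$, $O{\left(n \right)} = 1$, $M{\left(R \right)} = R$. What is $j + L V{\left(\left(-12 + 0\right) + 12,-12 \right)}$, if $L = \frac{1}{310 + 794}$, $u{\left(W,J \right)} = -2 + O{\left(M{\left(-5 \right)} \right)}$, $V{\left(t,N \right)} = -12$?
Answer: $\frac{6439}{92} \approx 69.989$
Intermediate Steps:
$u{\left(W,J \right)} = -1$ ($u{\left(W,J \right)} = -2 + 1 = -1$)
$L = \frac{1}{1104} \approx 0.0009058$
$j = 70$ ($j = - 7 \cdot 10 \left(-1\right) = \left(-7\right) \left(-10\right) = 70$)
$j + L V{\left(\left(-12 + 0\right) + 12,-12 \right)} = 70 + \frac{1}{1104} \left(-12\right) = 70 - \frac{1}{92} = \frac{6439}{92}$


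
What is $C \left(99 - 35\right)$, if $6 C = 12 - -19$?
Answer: $\frac{992}{3} \approx 330.67$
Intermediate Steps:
$C = \frac{31}{6}$ ($C = \frac{12 - -19}{6} = \frac{12 + 19}{6} = \frac{1}{6} \cdot 31 = \frac{31}{6} \approx 5.1667$)
$C \left(99 - 35\right) = \frac{31 \left(99 - 35\right)}{6} = \frac{31}{6} \cdot 64 = \frac{992}{3}$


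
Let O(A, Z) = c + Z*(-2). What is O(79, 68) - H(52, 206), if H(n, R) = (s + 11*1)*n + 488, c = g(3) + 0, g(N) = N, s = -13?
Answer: -517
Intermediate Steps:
c = 3 (c = 3 + 0 = 3)
H(n, R) = 488 - 2*n (H(n, R) = (-13 + 11*1)*n + 488 = (-13 + 11)*n + 488 = -2*n + 488 = 488 - 2*n)
O(A, Z) = 3 - 2*Z (O(A, Z) = 3 + Z*(-2) = 3 - 2*Z)
O(79, 68) - H(52, 206) = (3 - 2*68) - (488 - 2*52) = (3 - 136) - (488 - 104) = -133 - 1*384 = -133 - 384 = -517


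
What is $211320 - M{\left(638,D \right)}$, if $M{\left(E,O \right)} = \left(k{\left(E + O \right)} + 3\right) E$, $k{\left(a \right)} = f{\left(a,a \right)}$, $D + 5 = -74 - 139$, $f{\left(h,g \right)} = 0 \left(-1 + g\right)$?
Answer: $209406$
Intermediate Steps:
$f{\left(h,g \right)} = 0$
$D = -218$ ($D = -5 - 213 = -218$)
$k{\left(a \right)} = 0$
$M{\left(E,O \right)} = 3 E$ ($M{\left(E,O \right)} = \left(0 + 3\right) E = 3 E$)
$211320 - M{\left(638,D \right)} = 211320 - 3 \cdot 638 = 211320 - 1914 = 209406$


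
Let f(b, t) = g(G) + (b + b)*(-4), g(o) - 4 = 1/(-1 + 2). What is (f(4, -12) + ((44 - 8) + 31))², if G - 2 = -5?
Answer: 1600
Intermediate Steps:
G = -3 (G = 2 - 5 = -3)
g(o) = 5 (g(o) = 4 + 1/(-1 + 2) = 4 + 1/1 = 4 + 1 = 5)
f(b, t) = 5 - 8*b (f(b, t) = 5 + (b + b)*(-4) = 5 + (2*b)*(-4) = 5 - 8*b)
(f(4, -12) + ((44 - 8) + 31))² = ((5 - 8*4) + ((44 - 8) + 31))² = ((5 - 32) + (36 + 31))² = (-27 + 67)² = 40² = 1600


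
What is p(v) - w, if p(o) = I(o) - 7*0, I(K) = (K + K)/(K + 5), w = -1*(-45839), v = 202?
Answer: -9488269/207 ≈ -45837.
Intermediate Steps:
w = 45839
I(K) = 2*K/(5 + K) (I(K) = (2*K)/(5 + K) = 2*K/(5 + K))
p(o) = 2*o/(5 + o) (p(o) = 2*o/(5 + o) - 7*0 = 2*o/(5 + o) + 0 = 2*o/(5 + o))
p(v) - w = 2*202/(5 + 202) - 1*45839 = 2*202/207 - 45839 = 2*202*(1/207) - 45839 = 404/207 - 45839 = -9488269/207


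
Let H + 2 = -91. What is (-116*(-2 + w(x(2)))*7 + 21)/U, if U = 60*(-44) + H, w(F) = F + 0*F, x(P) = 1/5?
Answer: -2471/4555 ≈ -0.54248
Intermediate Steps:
H = -93 (H = -2 - 91 = -93)
x(P) = ⅕
w(F) = F (w(F) = F + 0 = F)
U = -2733 (U = 60*(-44) - 93 = -2640 - 93 = -2733)
(-116*(-2 + w(x(2)))*7 + 21)/U = (-116*(-2 + ⅕)*7 + 21)/(-2733) = (-(-1044)*7/5 + 21)*(-1/2733) = (-116*(-63/5) + 21)*(-1/2733) = (7308/5 + 21)*(-1/2733) = (7413/5)*(-1/2733) = -2471/4555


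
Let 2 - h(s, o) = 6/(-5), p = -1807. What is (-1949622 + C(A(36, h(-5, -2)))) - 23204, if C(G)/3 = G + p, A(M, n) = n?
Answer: -9891187/5 ≈ -1.9782e+6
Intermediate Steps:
h(s, o) = 16/5 (h(s, o) = 2 - 6/(-5) = 2 - 6*(-1)/5 = 2 - 1*(-6/5) = 2 + 6/5 = 16/5)
C(G) = -5421 + 3*G (C(G) = 3*(G - 1807) = 3*(-1807 + G) = -5421 + 3*G)
(-1949622 + C(A(36, h(-5, -2)))) - 23204 = (-1949622 + (-5421 + 3*(16/5))) - 23204 = (-1949622 + (-5421 + 48/5)) - 23204 = (-1949622 - 27057/5) - 23204 = -9775167/5 - 23204 = -9891187/5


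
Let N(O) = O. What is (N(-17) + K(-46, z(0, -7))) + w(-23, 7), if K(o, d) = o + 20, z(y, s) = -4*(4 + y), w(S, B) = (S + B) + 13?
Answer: -46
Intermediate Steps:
w(S, B) = 13 + B + S (w(S, B) = (B + S) + 13 = 13 + B + S)
z(y, s) = -16 - 4*y
K(o, d) = 20 + o
(N(-17) + K(-46, z(0, -7))) + w(-23, 7) = (-17 + (20 - 46)) + (13 + 7 - 23) = (-17 - 26) - 3 = -43 - 3 = -46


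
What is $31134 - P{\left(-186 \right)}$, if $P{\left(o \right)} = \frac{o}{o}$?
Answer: $31133$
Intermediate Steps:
$P{\left(o \right)} = 1$
$31134 - P{\left(-186 \right)} = 31134 - 1 = 31133$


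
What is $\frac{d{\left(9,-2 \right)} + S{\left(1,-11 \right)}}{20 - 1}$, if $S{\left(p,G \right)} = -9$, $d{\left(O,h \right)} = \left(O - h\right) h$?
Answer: $- \frac{31}{19} \approx -1.6316$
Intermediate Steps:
$d{\left(O,h \right)} = h \left(O - h\right)$
$\frac{d{\left(9,-2 \right)} + S{\left(1,-11 \right)}}{20 - 1} = \frac{- 2 \left(9 - -2\right) - 9}{20 - 1} = \frac{- 2 \left(9 + 2\right) - 9}{19} = \left(\left(-2\right) 11 - 9\right) \frac{1}{19} = \left(-22 - 9\right) \frac{1}{19} = \left(-31\right) \frac{1}{19} = - \frac{31}{19}$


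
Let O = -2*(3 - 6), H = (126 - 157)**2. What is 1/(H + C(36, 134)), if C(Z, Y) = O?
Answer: 1/967 ≈ 0.0010341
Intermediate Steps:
H = 961 (H = (-31)**2 = 961)
O = 6 (O = -2*(-3) = 6)
C(Z, Y) = 6
1/(H + C(36, 134)) = 1/(961 + 6) = 1/967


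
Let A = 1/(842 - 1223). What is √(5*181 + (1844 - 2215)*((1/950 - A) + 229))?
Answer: I*√440476342504278/72390 ≈ 289.92*I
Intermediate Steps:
A = -1/381 (A = 1/(-381) = -1/381 ≈ -0.0026247)
√(5*181 + (1844 - 2215)*((1/950 - A) + 229)) = √(5*181 + (1844 - 2215)*((1/950 - 1*(-1/381)) + 229)) = √(905 - 371*((1/950 + 1/381) + 229)) = √(905 - 371*(1331/361950 + 229)) = √(905 - 371*82887881/361950) = √(905 - 30751403851/361950) = √(-30423839101/361950) = I*√440476342504278/72390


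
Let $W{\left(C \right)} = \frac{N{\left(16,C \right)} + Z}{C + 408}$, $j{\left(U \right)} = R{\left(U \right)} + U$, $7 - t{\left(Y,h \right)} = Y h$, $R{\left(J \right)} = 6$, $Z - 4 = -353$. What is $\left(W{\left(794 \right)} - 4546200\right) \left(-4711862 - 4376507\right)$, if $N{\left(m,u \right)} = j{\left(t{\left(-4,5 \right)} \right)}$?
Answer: $\frac{24831844867790102}{601} \approx 4.1318 \cdot 10^{13}$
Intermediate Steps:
$Z = -349$ ($Z = 4 - 353 = -349$)
$t{\left(Y,h \right)} = 7 - Y h$
$j{\left(U \right)} = 6 + U$
$N{\left(m,u \right)} = 33$ ($N{\left(m,u \right)} = 6 - \left(-7 - 20\right) = 6 + \left(7 + 20\right) = 6 + 27 = 33$)
$W{\left(C \right)} = - \frac{316}{408 + C}$ ($W{\left(C \right)} = \frac{33 - 349}{C + 408} = - \frac{316}{408 + C}$)
$\left(W{\left(794 \right)} - 4546200\right) \left(-4711862 - 4376507\right) = \left(- \frac{316}{408 + 794} - 4546200\right) \left(-4711862 - 4376507\right) = \left(- \frac{316}{1202} - 4546200\right) \left(-9088369\right) = \left(\left(-316\right) \frac{1}{1202} - 4546200\right) \left(-9088369\right) = \left(- \frac{158}{601} - 4546200\right) \left(-9088369\right) = \left(- \frac{2732266358}{601}\right) \left(-9088369\right) = \frac{24831844867790102}{601}$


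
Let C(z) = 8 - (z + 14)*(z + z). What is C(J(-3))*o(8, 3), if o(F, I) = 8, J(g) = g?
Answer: 592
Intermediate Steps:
C(z) = 8 - 2*z*(14 + z) (C(z) = 8 - (14 + z)*2*z = 8 - 2*z*(14 + z))
C(J(-3))*o(8, 3) = (8 - 28*(-3) - 2*(-3)²)*8 = (8 + 84 - 2*9)*8 = (8 + 84 - 18)*8 = 74*8 = 592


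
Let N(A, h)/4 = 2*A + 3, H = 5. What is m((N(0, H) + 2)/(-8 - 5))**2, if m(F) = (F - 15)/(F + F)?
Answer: 43681/784 ≈ 55.716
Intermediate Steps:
N(A, h) = 12 + 8*A (N(A, h) = 4*(2*A + 3) = 4*(3 + 2*A) = 12 + 8*A)
m(F) = (-15 + F)/(2*F) (m(F) = (-15 + F)/((2*F)) = (-15 + F)*(1/(2*F)) = (-15 + F)/(2*F))
m((N(0, H) + 2)/(-8 - 5))**2 = ((-15 + ((12 + 8*0) + 2)/(-8 - 5))/(2*((((12 + 8*0) + 2)/(-8 - 5)))))**2 = ((-15 + ((12 + 0) + 2)/(-13))/(2*((((12 + 0) + 2)/(-13)))))**2 = ((-15 + (12 + 2)*(-1/13))/(2*(((12 + 2)*(-1/13)))))**2 = ((-15 + 14*(-1/13))/(2*((14*(-1/13)))))**2 = ((-15 - 14/13)/(2*(-14/13)))**2 = ((1/2)*(-13/14)*(-209/13))**2 = (209/28)**2 = 43681/784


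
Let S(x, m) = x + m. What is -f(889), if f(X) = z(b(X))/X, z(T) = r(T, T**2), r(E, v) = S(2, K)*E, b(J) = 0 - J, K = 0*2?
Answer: 2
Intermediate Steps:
K = 0
S(x, m) = m + x
b(J) = -J
r(E, v) = 2*E (r(E, v) = (0 + 2)*E = 2*E)
z(T) = 2*T
f(X) = -2 (f(X) = (2*(-X))/X = (-2*X)/X = -2)
-f(889) = -1*(-2) = 2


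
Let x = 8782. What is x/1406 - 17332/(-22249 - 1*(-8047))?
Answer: 37272689/4992003 ≈ 7.4665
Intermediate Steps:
x/1406 - 17332/(-22249 - 1*(-8047)) = 8782/1406 - 17332/(-22249 - 1*(-8047)) = 8782*(1/1406) - 17332/(-22249 + 8047) = 4391/703 - 17332/(-14202) = 4391/703 - 17332*(-1/14202) = 4391/703 + 8666/7101 = 37272689/4992003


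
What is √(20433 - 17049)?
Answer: 6*√94 ≈ 58.172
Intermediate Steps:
√(20433 - 17049) = √3384 = 6*√94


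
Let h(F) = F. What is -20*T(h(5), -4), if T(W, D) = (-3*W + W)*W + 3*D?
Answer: 1240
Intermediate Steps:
T(W, D) = -2*W² + 3*D (T(W, D) = (-2*W)*W + 3*D = -2*W² + 3*D)
-20*T(h(5), -4) = -20*(-2*5² + 3*(-4)) = -20*(-2*25 - 12) = -20*(-50 - 12) = -20*(-62) = 1240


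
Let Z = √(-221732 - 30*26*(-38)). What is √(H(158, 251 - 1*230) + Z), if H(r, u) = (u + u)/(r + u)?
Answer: √(7518 + 64082*I*√48023)/179 ≈ 14.807 + 14.799*I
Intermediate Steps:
H(r, u) = 2*u/(r + u) (H(r, u) = (2*u)/(r + u) = 2*u/(r + u))
Z = 2*I*√48023 (Z = √(-221732 - 780*(-38)) = √(-221732 + 29640) = √(-192092) = 2*I*√48023 ≈ 438.28*I)
√(H(158, 251 - 1*230) + Z) = √(2*(251 - 1*230)/(158 + (251 - 1*230)) + 2*I*√48023) = √(2*(251 - 230)/(158 + (251 - 230)) + 2*I*√48023) = √(2*21/(158 + 21) + 2*I*√48023) = √(2*21/179 + 2*I*√48023) = √(2*21*(1/179) + 2*I*√48023) = √(42/179 + 2*I*√48023)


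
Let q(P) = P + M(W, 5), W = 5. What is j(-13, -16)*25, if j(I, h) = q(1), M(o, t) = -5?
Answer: -100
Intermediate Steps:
q(P) = -5 + P (q(P) = P - 5 = -5 + P)
j(I, h) = -4 (j(I, h) = -5 + 1 = -4)
j(-13, -16)*25 = -4*25 = -100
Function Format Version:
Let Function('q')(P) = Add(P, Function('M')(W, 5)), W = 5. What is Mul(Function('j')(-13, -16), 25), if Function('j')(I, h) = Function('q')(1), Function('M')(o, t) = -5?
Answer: -100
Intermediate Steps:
Function('q')(P) = Add(-5, P) (Function('q')(P) = Add(P, -5) = Add(-5, P))
Function('j')(I, h) = -4 (Function('j')(I, h) = Add(-5, 1) = -4)
Mul(Function('j')(-13, -16), 25) = Mul(-4, 25) = -100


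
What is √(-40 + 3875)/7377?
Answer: √3835/7377 ≈ 0.0083947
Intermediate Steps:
√(-40 + 3875)/7377 = √3835*(1/7377) = √3835/7377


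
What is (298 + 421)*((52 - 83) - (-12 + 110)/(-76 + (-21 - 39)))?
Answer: -1480421/68 ≈ -21771.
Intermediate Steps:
(298 + 421)*((52 - 83) - (-12 + 110)/(-76 + (-21 - 39))) = 719*(-31 - 98/(-76 - 60)) = 719*(-31 - 98/(-136)) = 719*(-31 - 98*(-1)/136) = 719*(-31 - 1*(-49/68)) = 719*(-31 + 49/68) = 719*(-2059/68) = -1480421/68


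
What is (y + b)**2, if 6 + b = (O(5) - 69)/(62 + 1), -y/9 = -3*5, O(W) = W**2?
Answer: 65334889/3969 ≈ 16461.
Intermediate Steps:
y = 135 (y = -(-27)*5 = -9*(-15) = 135)
b = -422/63 (b = -6 + (5**2 - 69)/(62 + 1) = -6 + (25 - 69)/63 = -6 - 44*1/63 = -6 - 44/63 = -422/63 ≈ -6.6984)
(y + b)**2 = (135 - 422/63)**2 = (8083/63)**2 = 65334889/3969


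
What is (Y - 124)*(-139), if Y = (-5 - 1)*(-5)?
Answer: 13066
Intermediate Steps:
Y = 30 (Y = -6*(-5) = 30)
(Y - 124)*(-139) = (30 - 124)*(-139) = -94*(-139) = 13066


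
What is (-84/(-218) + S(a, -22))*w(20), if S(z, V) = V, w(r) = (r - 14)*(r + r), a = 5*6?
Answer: -565440/109 ≈ -5187.5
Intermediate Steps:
a = 30
w(r) = 2*r*(-14 + r) (w(r) = (-14 + r)*(2*r) = 2*r*(-14 + r))
(-84/(-218) + S(a, -22))*w(20) = (-84/(-218) - 22)*(2*20*(-14 + 20)) = (-84*(-1/218) - 22)*(2*20*6) = (42/109 - 22)*240 = -2356/109*240 = -565440/109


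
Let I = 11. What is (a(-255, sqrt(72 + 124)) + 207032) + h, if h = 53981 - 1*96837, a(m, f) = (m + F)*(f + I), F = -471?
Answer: 146026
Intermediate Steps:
a(m, f) = (-471 + m)*(11 + f) (a(m, f) = (m - 471)*(f + 11) = (-471 + m)*(11 + f))
h = -42856 (h = 53981 - 96837 = -42856)
(a(-255, sqrt(72 + 124)) + 207032) + h = ((-5181 - 471*sqrt(72 + 124) + 11*(-255) + sqrt(72 + 124)*(-255)) + 207032) - 42856 = ((-5181 - 471*sqrt(196) - 2805 + sqrt(196)*(-255)) + 207032) - 42856 = ((-5181 - 471*14 - 2805 + 14*(-255)) + 207032) - 42856 = ((-5181 - 6594 - 2805 - 3570) + 207032) - 42856 = (-18150 + 207032) - 42856 = 188882 - 42856 = 146026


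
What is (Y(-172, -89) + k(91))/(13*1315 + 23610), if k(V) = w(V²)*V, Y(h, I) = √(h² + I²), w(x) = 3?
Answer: 39/5815 + √37505/40705 ≈ 0.011464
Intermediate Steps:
Y(h, I) = √(I² + h²)
k(V) = 3*V
(Y(-172, -89) + k(91))/(13*1315 + 23610) = (√((-89)² + (-172)²) + 3*91)/(13*1315 + 23610) = (√(7921 + 29584) + 273)/(17095 + 23610) = (√37505 + 273)/40705 = (273 + √37505)*(1/40705) = 39/5815 + √37505/40705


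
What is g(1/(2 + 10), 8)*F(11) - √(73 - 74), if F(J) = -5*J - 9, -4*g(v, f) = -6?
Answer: -96 - I ≈ -96.0 - 1.0*I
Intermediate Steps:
g(v, f) = 3/2 (g(v, f) = -¼*(-6) = 3/2)
F(J) = -9 - 5*J
g(1/(2 + 10), 8)*F(11) - √(73 - 74) = 3*(-9 - 5*11)/2 - √(73 - 74) = 3*(-9 - 55)/2 - √(-1) = (3/2)*(-64) - I = -96 - I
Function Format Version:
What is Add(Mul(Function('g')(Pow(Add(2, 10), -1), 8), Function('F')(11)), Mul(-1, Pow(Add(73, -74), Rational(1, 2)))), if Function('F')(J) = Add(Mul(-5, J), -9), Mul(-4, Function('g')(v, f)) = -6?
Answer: Add(-96, Mul(-1, I)) ≈ Add(-96.000, Mul(-1.0000, I))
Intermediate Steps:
Function('g')(v, f) = Rational(3, 2) (Function('g')(v, f) = Mul(Rational(-1, 4), -6) = Rational(3, 2))
Function('F')(J) = Add(-9, Mul(-5, J))
Add(Mul(Function('g')(Pow(Add(2, 10), -1), 8), Function('F')(11)), Mul(-1, Pow(Add(73, -74), Rational(1, 2)))) = Add(Mul(Rational(3, 2), Add(-9, Mul(-5, 11))), Mul(-1, Pow(Add(73, -74), Rational(1, 2)))) = Add(Mul(Rational(3, 2), Add(-9, -55)), Mul(-1, Pow(-1, Rational(1, 2)))) = Add(Mul(Rational(3, 2), -64), Mul(-1, I)) = Add(-96, Mul(-1, I))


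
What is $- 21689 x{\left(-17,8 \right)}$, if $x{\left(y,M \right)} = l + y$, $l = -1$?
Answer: $390402$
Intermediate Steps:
$x{\left(y,M \right)} = -1 + y$
$- 21689 x{\left(-17,8 \right)} = - 21689 \left(-1 - 17\right) = \left(-21689\right) \left(-18\right) = 390402$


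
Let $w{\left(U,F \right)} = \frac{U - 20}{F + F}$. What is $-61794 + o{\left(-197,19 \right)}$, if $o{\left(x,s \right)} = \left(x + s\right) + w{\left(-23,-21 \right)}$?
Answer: $- \frac{2602781}{42} \approx -61971.0$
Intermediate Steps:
$w{\left(U,F \right)} = \frac{-20 + U}{2 F}$
$o{\left(x,s \right)} = \frac{43}{42} + s + x$ ($o{\left(x,s \right)} = \left(x + s\right) + \frac{-20 - 23}{2 \left(-21\right)} = \left(s + x\right) + \frac{1}{2} \left(- \frac{1}{21}\right) \left(-43\right) = \left(s + x\right) + \frac{43}{42} = \frac{43}{42} + s + x$)
$-61794 + o{\left(-197,19 \right)} = -61794 + \left(\frac{43}{42} + 19 - 197\right) = -61794 - \frac{7433}{42} = - \frac{2602781}{42}$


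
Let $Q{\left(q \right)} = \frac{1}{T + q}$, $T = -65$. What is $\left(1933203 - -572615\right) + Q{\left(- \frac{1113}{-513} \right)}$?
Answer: $\frac{26922508421}{10744} \approx 2.5058 \cdot 10^{6}$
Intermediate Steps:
$Q{\left(q \right)} = \frac{1}{-65 + q}$
$\left(1933203 - -572615\right) + Q{\left(- \frac{1113}{-513} \right)} = \left(1933203 - -572615\right) + \frac{1}{-65 - \frac{1113}{-513}} = \left(1933203 + 572615\right) + \frac{1}{-65 - - \frac{371}{171}} = 2505818 + \frac{1}{-65 + \frac{371}{171}} = 2505818 + \frac{1}{- \frac{10744}{171}} = 2505818 - \frac{171}{10744} = \frac{26922508421}{10744}$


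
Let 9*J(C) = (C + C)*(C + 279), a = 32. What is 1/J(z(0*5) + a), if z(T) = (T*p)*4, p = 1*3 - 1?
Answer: 9/19904 ≈ 0.00045217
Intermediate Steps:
p = 2 (p = 3 - 1 = 2)
z(T) = 8*T (z(T) = (T*2)*4 = (2*T)*4 = 8*T)
J(C) = 2*C*(279 + C)/9 (J(C) = ((C + C)*(C + 279))/9 = ((2*C)*(279 + C))/9 = (2*C*(279 + C))/9 = 2*C*(279 + C)/9)
1/J(z(0*5) + a) = 1/(2*(8*(0*5) + 32)*(279 + (8*(0*5) + 32))/9) = 1/(2*(8*0 + 32)*(279 + (8*0 + 32))/9) = 1/(2*(0 + 32)*(279 + (0 + 32))/9) = 1/((2/9)*32*(279 + 32)) = 1/((2/9)*32*311) = 1/(19904/9) = 9/19904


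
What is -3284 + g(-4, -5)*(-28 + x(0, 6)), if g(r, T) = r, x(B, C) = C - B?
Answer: -3196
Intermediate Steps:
-3284 + g(-4, -5)*(-28 + x(0, 6)) = -3284 - 4*(-28 + (6 - 1*0)) = -3284 - 4*(-28 + (6 + 0)) = -3284 - 4*(-28 + 6) = -3284 - 4*(-22) = -3284 + 88 = -3196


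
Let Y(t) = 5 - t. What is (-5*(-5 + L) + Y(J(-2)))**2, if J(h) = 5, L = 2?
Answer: 225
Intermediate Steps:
(-5*(-5 + L) + Y(J(-2)))**2 = (-5*(-5 + 2) + (5 - 1*5))**2 = (-5*(-3) + (5 - 5))**2 = (15 + 0)**2 = 15**2 = 225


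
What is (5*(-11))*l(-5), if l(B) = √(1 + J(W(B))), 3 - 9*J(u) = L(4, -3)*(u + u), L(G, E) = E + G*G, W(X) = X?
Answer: -55*√142/3 ≈ -218.47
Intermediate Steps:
L(G, E) = E + G²
J(u) = ⅓ - 26*u/9 (J(u) = ⅓ - (-3 + 4²)*(u + u)/9 = ⅓ - (-3 + 16)*2*u/9 = ⅓ - 13*2*u/9 = ⅓ - 26*u/9)
l(B) = √(4/3 - 26*B/9) (l(B) = √(1 + (⅓ - 26*B/9)) = √(4/3 - 26*B/9))
(5*(-11))*l(-5) = (5*(-11))*(√(12 - 26*(-5))/3) = -55*√(12 + 130)/3 = -55*√142/3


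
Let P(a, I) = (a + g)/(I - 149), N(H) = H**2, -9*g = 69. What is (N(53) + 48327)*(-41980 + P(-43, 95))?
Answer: -173877945344/81 ≈ -2.1466e+9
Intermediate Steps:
g = -23/3 (g = -1/9*69 = -23/3 ≈ -7.6667)
P(a, I) = (-23/3 + a)/(-149 + I) (P(a, I) = (a - 23/3)/(I - 149) = (-23/3 + a)/(-149 + I))
(N(53) + 48327)*(-41980 + P(-43, 95)) = (53**2 + 48327)*(-41980 + (-23/3 - 43)/(-149 + 95)) = (2809 + 48327)*(-41980 - 152/3/(-54)) = 51136*(-41980 - 1/54*(-152/3)) = 51136*(-41980 + 76/81) = 51136*(-3400304/81) = -173877945344/81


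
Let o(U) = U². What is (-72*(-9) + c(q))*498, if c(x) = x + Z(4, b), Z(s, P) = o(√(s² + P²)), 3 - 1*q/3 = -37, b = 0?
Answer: 390432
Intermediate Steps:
q = 120 (q = 9 - 3*(-37) = 9 + 111 = 120)
Z(s, P) = P² + s² (Z(s, P) = (√(s² + P²))² = (√(P² + s²))² = P² + s²)
c(x) = 16 + x (c(x) = x + (0² + 4²) = x + (0 + 16) = x + 16 = 16 + x)
(-72*(-9) + c(q))*498 = (-72*(-9) + (16 + 120))*498 = (648 + 136)*498 = 784*498 = 390432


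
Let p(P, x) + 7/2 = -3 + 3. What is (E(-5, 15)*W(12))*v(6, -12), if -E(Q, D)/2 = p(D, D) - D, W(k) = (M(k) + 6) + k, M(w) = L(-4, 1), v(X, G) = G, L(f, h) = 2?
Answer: -8880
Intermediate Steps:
M(w) = 2
W(k) = 8 + k (W(k) = (2 + 6) + k = 8 + k)
p(P, x) = -7/2 (p(P, x) = -7/2 + (-3 + 3) = -7/2 + 0 = -7/2)
E(Q, D) = 7 + 2*D (E(Q, D) = -2*(-7/2 - D) = 7 + 2*D)
(E(-5, 15)*W(12))*v(6, -12) = ((7 + 2*15)*(8 + 12))*(-12) = ((7 + 30)*20)*(-12) = (37*20)*(-12) = 740*(-12) = -8880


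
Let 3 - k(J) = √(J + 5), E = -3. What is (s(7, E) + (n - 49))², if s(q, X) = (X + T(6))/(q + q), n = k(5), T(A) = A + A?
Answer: 405185/196 + 635*√10/7 ≈ 2354.1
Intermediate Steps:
k(J) = 3 - √(5 + J) (k(J) = 3 - √(J + 5) = 3 - √(5 + J))
T(A) = 2*A
n = 3 - √10 (n = 3 - √(5 + 5) = 3 - √10 ≈ -0.16228)
s(q, X) = (12 + X)/(2*q) (s(q, X) = (X + 2*6)/(q + q) = (X + 12)/((2*q)) = (12 + X)*(1/(2*q)) = (12 + X)/(2*q))
(s(7, E) + (n - 49))² = ((½)*(12 - 3)/7 + ((3 - √10) - 49))² = ((½)*(⅐)*9 + (-46 - √10))² = (9/14 + (-46 - √10))² = (-635/14 - √10)²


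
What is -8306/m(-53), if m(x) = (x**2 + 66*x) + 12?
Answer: 8306/677 ≈ 12.269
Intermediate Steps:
m(x) = 12 + x**2 + 66*x
-8306/m(-53) = -8306/(12 + (-53)**2 + 66*(-53)) = -8306/(12 + 2809 - 3498) = -8306/(-677) = -8306*(-1/677) = 8306/677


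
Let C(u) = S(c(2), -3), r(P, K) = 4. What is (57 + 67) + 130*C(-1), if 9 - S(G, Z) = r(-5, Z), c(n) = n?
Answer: 774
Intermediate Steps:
S(G, Z) = 5 (S(G, Z) = 9 - 1*4 = 9 - 4 = 5)
C(u) = 5
(57 + 67) + 130*C(-1) = (57 + 67) + 130*5 = 124 + 650 = 774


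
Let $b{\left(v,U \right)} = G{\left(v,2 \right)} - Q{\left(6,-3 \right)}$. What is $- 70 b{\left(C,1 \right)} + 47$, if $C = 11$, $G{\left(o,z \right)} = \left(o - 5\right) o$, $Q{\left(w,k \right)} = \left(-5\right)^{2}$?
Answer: $-2823$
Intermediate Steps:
$Q{\left(w,k \right)} = 25$
$G{\left(o,z \right)} = o \left(-5 + o\right)$ ($G{\left(o,z \right)} = \left(-5 + o\right) o = o \left(-5 + o\right)$)
$b{\left(v,U \right)} = -25 + v \left(-5 + v\right)$ ($b{\left(v,U \right)} = v \left(-5 + v\right) - 25 = -25 + v \left(-5 + v\right)$)
$- 70 b{\left(C,1 \right)} + 47 = - 70 \left(-25 + 11 \left(-5 + 11\right)\right) + 47 = - 70 \left(-25 + 11 \cdot 6\right) + 47 = - 70 \left(-25 + 66\right) + 47 = \left(-70\right) 41 + 47 = -2870 + 47 = -2823$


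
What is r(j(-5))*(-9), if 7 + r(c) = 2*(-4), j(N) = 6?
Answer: 135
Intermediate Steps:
r(c) = -15 (r(c) = -7 + 2*(-4) = -7 - 8 = -15)
r(j(-5))*(-9) = -15*(-9) = 135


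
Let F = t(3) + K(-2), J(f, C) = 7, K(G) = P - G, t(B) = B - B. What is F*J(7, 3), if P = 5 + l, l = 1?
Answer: 56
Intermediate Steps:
P = 6 (P = 5 + 1 = 6)
t(B) = 0
K(G) = 6 - G
F = 8 (F = 0 + (6 - 1*(-2)) = 0 + (6 + 2) = 0 + 8 = 8)
F*J(7, 3) = 8*7 = 56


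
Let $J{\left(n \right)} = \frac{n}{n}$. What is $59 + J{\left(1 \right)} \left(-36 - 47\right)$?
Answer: $-24$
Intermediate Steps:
$J{\left(n \right)} = 1$
$59 + J{\left(1 \right)} \left(-36 - 47\right) = 59 + 1 \left(-36 - 47\right) = 59 + 1 \left(-83\right) = 59 - 83 = -24$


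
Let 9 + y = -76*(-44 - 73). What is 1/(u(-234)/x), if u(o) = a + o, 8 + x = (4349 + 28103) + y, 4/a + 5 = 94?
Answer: -3678103/20822 ≈ -176.65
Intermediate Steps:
a = 4/89 (a = 4/(-5 + 94) = 4/89 ≈ 0.044944)
y = 8883 (y = -9 - 76*(-44 - 73) = -9 - 76*(-117) = -9 + 8892 = 8883)
x = 41327 (x = -8 + ((4349 + 28103) + 8883) = -8 + (32452 + 8883) = -8 + 41335 = 41327)
u(o) = 4/89 + o
1/(u(-234)/x) = 1/((4/89 - 234)/41327) = 1/(-20822/89*1/41327) = 1/(-20822/3678103) = -3678103/20822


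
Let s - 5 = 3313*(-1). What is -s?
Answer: 3308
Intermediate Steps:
s = -3308 (s = 5 + 3313*(-1) = 5 - 3313 = -3308)
-s = -1*(-3308) = 3308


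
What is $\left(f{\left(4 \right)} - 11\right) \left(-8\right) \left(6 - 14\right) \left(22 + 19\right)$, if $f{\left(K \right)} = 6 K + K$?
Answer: $44608$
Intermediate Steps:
$f{\left(K \right)} = 7 K$
$\left(f{\left(4 \right)} - 11\right) \left(-8\right) \left(6 - 14\right) \left(22 + 19\right) = \left(7 \cdot 4 - 11\right) \left(-8\right) \left(6 - 14\right) \left(22 + 19\right) = \left(28 - 11\right) \left(-8\right) \left(\left(-8\right) 41\right) = 17 \left(-8\right) \left(-328\right) = \left(-136\right) \left(-328\right) = 44608$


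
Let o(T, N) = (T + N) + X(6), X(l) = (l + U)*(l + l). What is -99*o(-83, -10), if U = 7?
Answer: -6237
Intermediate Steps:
X(l) = 2*l*(7 + l) (X(l) = (l + 7)*(l + l) = (7 + l)*(2*l) = 2*l*(7 + l))
o(T, N) = 156 + N + T (o(T, N) = (T + N) + 2*6*(7 + 6) = (N + T) + 2*6*13 = (N + T) + 156 = 156 + N + T)
-99*o(-83, -10) = -99*(156 - 10 - 83) = -99*63 = -6237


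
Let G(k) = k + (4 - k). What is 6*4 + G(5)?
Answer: 28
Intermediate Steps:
G(k) = 4
6*4 + G(5) = 6*4 + 4 = 24 + 4 = 28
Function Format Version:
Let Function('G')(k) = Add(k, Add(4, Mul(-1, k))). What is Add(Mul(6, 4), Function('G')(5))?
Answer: 28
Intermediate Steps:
Function('G')(k) = 4
Add(Mul(6, 4), Function('G')(5)) = Add(Mul(6, 4), 4) = Add(24, 4) = 28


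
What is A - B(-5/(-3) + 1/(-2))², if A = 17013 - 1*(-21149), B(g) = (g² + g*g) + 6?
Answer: 12339839/324 ≈ 38086.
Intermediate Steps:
B(g) = 6 + 2*g² (B(g) = (g² + g²) + 6 = 2*g² + 6 = 6 + 2*g²)
A = 38162 (A = 17013 + 21149 = 38162)
A - B(-5/(-3) + 1/(-2))² = 38162 - (6 + 2*(-5/(-3) + 1/(-2))²)² = 38162 - (6 + 2*(-5*(-⅓) + 1*(-½))²)² = 38162 - (6 + 2*(5/3 - ½)²)² = 38162 - (6 + 2*(7/6)²)² = 38162 - (6 + 2*(49/36))² = 38162 - (6 + 49/18)² = 38162 - (157/18)² = 38162 - 1*24649/324 = 38162 - 24649/324 = 12339839/324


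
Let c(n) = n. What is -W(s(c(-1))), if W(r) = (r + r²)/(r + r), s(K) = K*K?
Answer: -1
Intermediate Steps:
s(K) = K²
W(r) = (r + r²)/(2*r) (W(r) = (r + r²)/((2*r)) = (r + r²)*(1/(2*r)) = (r + r²)/(2*r))
-W(s(c(-1))) = -(½ + (½)*(-1)²) = -(½ + (½)*1) = -(½ + ½) = -1*1 = -1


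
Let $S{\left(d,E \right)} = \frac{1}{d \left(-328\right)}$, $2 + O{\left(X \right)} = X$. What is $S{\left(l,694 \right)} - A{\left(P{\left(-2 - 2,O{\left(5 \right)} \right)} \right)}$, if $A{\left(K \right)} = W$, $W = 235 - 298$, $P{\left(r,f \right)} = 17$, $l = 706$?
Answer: $\frac{14588783}{231568} \approx 63.0$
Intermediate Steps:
$O{\left(X \right)} = -2 + X$
$S{\left(d,E \right)} = - \frac{1}{328 d}$ ($S{\left(d,E \right)} = \frac{1}{d} \left(- \frac{1}{328}\right) = - \frac{1}{328 d}$)
$W = -63$ ($W = 235 - 298 = -63$)
$A{\left(K \right)} = -63$
$S{\left(l,694 \right)} - A{\left(P{\left(-2 - 2,O{\left(5 \right)} \right)} \right)} = - \frac{1}{328 \cdot 706} - -63 = \left(- \frac{1}{328}\right) \frac{1}{706} + 63 = - \frac{1}{231568} + 63 = \frac{14588783}{231568}$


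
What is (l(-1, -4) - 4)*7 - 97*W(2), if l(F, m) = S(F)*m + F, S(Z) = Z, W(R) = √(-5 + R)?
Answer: -7 - 97*I*√3 ≈ -7.0 - 168.01*I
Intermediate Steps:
l(F, m) = F + F*m (l(F, m) = F*m + F = F + F*m)
(l(-1, -4) - 4)*7 - 97*W(2) = (-(1 - 4) - 4)*7 - 97*√(-5 + 2) = (-1*(-3) - 4)*7 - 97*I*√3 = (3 - 4)*7 - 97*I*√3 = -1*7 - 97*I*√3 = -7 - 97*I*√3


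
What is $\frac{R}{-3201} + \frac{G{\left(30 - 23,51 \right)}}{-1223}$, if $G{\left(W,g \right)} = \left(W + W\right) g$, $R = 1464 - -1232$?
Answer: $- \frac{5582722}{3914823} \approx -1.426$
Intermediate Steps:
$R = 2696$ ($R = 1464 + 1232 = 2696$)
$G{\left(W,g \right)} = 2 W g$
$\frac{R}{-3201} + \frac{G{\left(30 - 23,51 \right)}}{-1223} = \frac{2696}{-3201} + \frac{2 \left(30 - 23\right) 51}{-1223} = 2696 \left(- \frac{1}{3201}\right) + 2 \cdot 7 \cdot 51 \left(- \frac{1}{1223}\right) = - \frac{2696}{3201} + 714 \left(- \frac{1}{1223}\right) = - \frac{2696}{3201} - \frac{714}{1223} = - \frac{5582722}{3914823}$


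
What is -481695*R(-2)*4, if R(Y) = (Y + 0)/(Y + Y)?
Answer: -963390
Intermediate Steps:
R(Y) = ½ (R(Y) = Y/((2*Y)) = Y*(1/(2*Y)) = ½)
-481695*R(-2)*4 = -481695*4/2 = -481695*2 = -963390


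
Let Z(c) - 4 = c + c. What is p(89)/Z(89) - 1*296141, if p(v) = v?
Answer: -53897573/182 ≈ -2.9614e+5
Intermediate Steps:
Z(c) = 4 + 2*c (Z(c) = 4 + (c + c) = 4 + 2*c)
p(89)/Z(89) - 1*296141 = 89/(4 + 2*89) - 1*296141 = 89/(4 + 178) - 296141 = 89/182 - 296141 = -53897573/182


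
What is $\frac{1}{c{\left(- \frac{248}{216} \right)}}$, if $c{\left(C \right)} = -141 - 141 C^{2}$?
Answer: $- \frac{243}{79430} \approx -0.0030593$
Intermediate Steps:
$c{\left(C \right)} = -141 - 141 C^{2}$
$\frac{1}{c{\left(- \frac{248}{216} \right)}} = \frac{1}{-141 - 141 \left(- \frac{248}{216}\right)^{2}} = \frac{1}{-141 - 141 \left(\left(-248\right) \frac{1}{216}\right)^{2}} = \frac{1}{-141 - 141 \left(- \frac{31}{27}\right)^{2}} = \frac{1}{-141 - \frac{45167}{243}} = \frac{1}{- \frac{79430}{243}} = - \frac{243}{79430}$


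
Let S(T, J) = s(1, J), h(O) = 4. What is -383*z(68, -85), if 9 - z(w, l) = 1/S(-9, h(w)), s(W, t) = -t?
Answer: -14171/4 ≈ -3542.8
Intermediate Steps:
S(T, J) = -J
z(w, l) = 37/4 (z(w, l) = 9 - 1/((-1*4)) = 9 - 1/(-4) = 9 - 1*(-¼) = 9 + ¼ = 37/4)
-383*z(68, -85) = -383*37/4 = -14171/4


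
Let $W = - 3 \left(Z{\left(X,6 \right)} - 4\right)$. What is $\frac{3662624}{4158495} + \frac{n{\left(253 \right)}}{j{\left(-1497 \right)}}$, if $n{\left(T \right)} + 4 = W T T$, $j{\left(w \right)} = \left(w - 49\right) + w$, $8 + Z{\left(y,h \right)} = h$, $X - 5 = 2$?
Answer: $- \frac{281182230434}{744370605} \approx -377.75$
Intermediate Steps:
$X = 7$ ($X = 5 + 2 = 7$)
$Z{\left(y,h \right)} = -8 + h$
$W = 18$ ($W = - 3 \left(\left(-8 + 6\right) - 4\right) = - 3 \left(-2 - 4\right) = \left(-3\right) \left(-6\right) = 18$)
$j{\left(w \right)} = -49 + 2 w$ ($j{\left(w \right)} = \left(-49 + w\right) + w = -49 + 2 w$)
$n{\left(T \right)} = -4 + 18 T^{2}$ ($n{\left(T \right)} = -4 + 18 T T = -4 + 18 T^{2}$)
$\frac{3662624}{4158495} + \frac{n{\left(253 \right)}}{j{\left(-1497 \right)}} = \frac{3662624}{4158495} + \frac{-4 + 18 \cdot 253^{2}}{-49 + 2 \left(-1497\right)} = 3662624 \cdot \frac{1}{4158495} + \frac{-4 + 18 \cdot 64009}{-49 - 2994} = \frac{3662624}{4158495} + \frac{-4 + 1152162}{-3043} = \frac{3662624}{4158495} + 1152158 \left(- \frac{1}{3043}\right) = \frac{3662624}{4158495} - \frac{67774}{179} = - \frac{281182230434}{744370605}$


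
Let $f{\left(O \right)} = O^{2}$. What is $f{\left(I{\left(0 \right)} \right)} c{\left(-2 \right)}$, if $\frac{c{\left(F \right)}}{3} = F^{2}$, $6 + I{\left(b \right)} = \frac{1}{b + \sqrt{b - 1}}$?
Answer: $420 + 144 i \approx 420.0 + 144.0 i$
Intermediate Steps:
$I{\left(b \right)} = -6 + \frac{1}{b + \sqrt{-1 + b}}$ ($I{\left(b \right)} = -6 + \frac{1}{b + \sqrt{b - 1}} = -6 + \frac{1}{b + \sqrt{-1 + b}}$)
$c{\left(F \right)} = 3 F^{2}$
$f{\left(I{\left(0 \right)} \right)} c{\left(-2 \right)} = \left(\frac{1 - 0 - 6 \sqrt{-1 + 0}}{0 + \sqrt{-1 + 0}}\right)^{2} \cdot 3 \left(-2\right)^{2} = \left(\frac{1 + 0 - 6 \sqrt{-1}}{0 + \sqrt{-1}}\right)^{2} \cdot 3 \cdot 4 = \left(\frac{1 + 0 - 6 i}{0 + i}\right)^{2} \cdot 12 = \left(\frac{1 - 6 i}{i}\right)^{2} \cdot 12 = \left(- i \left(1 - 6 i\right)\right)^{2} \cdot 12 = - \left(1 - 6 i\right)^{2} \cdot 12 = - 12 \left(1 - 6 i\right)^{2}$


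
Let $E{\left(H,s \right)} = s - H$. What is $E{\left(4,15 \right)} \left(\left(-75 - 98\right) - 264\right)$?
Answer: $-4807$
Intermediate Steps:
$E{\left(4,15 \right)} \left(\left(-75 - 98\right) - 264\right) = \left(15 - 4\right) \left(\left(-75 - 98\right) - 264\right) = \left(15 - 4\right) \left(-173 - 264\right) = 11 \left(-437\right) = -4807$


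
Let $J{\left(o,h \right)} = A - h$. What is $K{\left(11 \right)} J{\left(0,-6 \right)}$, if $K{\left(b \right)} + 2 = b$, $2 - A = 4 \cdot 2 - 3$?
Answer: $27$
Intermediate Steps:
$A = -3$ ($A = 2 - \left(4 \cdot 2 - 3\right) = 2 - \left(8 - 3\right) = 2 - 5 = -3$)
$K{\left(b \right)} = -2 + b$
$J{\left(o,h \right)} = -3 - h$
$K{\left(11 \right)} J{\left(0,-6 \right)} = \left(-2 + 11\right) \left(-3 - -6\right) = 9 \left(-3 + 6\right) = 9 \cdot 3 = 27$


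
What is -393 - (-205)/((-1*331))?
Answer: -130288/331 ≈ -393.62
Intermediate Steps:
-393 - (-205)/((-1*331)) = -393 - (-205)/(-331) = -393 - (-205)*(-1)/331 = -393 - 1*205/331 = -393 - 205/331 = -130288/331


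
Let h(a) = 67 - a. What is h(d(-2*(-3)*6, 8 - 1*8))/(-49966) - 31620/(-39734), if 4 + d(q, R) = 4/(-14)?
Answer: 5519823587/6948721654 ≈ 0.79436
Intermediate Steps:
d(q, R) = -30/7 (d(q, R) = -4 + 4/(-14) = -4 + 4*(-1/14) = -4 - 2/7 = -30/7)
h(d(-2*(-3)*6, 8 - 1*8))/(-49966) - 31620/(-39734) = (67 - 1*(-30/7))/(-49966) - 31620/(-39734) = (67 + 30/7)*(-1/49966) - 31620*(-1/39734) = (499/7)*(-1/49966) + 15810/19867 = -499/349762 + 15810/19867 = 5519823587/6948721654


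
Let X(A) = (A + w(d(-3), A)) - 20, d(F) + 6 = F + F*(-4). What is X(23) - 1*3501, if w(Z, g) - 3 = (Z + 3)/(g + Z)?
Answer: -45432/13 ≈ -3494.8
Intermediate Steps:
d(F) = -6 - 3*F (d(F) = -6 + (F + F*(-4)) = -6 + (F - 4*F) = -6 - 3*F)
w(Z, g) = 3 + (3 + Z)/(Z + g) (w(Z, g) = 3 + (Z + 3)/(g + Z) = 3 + (3 + Z)/(Z + g))
X(A) = -20 + A + (15 + 3*A)/(3 + A) (X(A) = (A + (3 + 3*A + 4*(-6 - 3*(-3)))/((-6 - 3*(-3)) + A)) - 20 = (A + (3 + 3*A + 4*(-6 + 9))/((-6 + 9) + A)) - 20 = (A + (3 + 3*A + 4*3)/(3 + A)) - 20 = (A + (3 + 3*A + 12)/(3 + A)) - 20 = (A + (15 + 3*A)/(3 + A)) - 20 = -20 + A + (15 + 3*A)/(3 + A))
X(23) - 1*3501 = (-45 + 23² - 14*23)/(3 + 23) - 1*3501 = (-45 + 529 - 322)/26 - 3501 = (1/26)*162 - 3501 = 81/13 - 3501 = -45432/13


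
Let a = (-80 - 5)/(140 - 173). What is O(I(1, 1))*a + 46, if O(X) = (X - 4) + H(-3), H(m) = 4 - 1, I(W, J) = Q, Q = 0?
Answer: 1433/33 ≈ 43.424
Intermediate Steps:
I(W, J) = 0
H(m) = 3
a = 85/33 (a = -85/(-33) = -85*(-1/33) = 85/33 ≈ 2.5758)
O(X) = -1 + X (O(X) = (X - 4) + 3 = (-4 + X) + 3 = -1 + X)
O(I(1, 1))*a + 46 = (-1 + 0)*(85/33) + 46 = -1*85/33 + 46 = -85/33 + 46 = 1433/33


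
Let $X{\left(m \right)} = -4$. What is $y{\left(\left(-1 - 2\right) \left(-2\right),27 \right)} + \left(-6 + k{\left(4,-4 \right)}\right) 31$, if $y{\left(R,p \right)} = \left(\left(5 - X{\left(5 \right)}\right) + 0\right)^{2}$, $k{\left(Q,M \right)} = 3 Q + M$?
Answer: $143$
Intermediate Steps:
$k{\left(Q,M \right)} = M + 3 Q$
$y{\left(R,p \right)} = 81$ ($y{\left(R,p \right)} = \left(\left(5 - -4\right) + 0\right)^{2} = \left(\left(5 + 4\right) + 0\right)^{2} = \left(9 + 0\right)^{2} = 9^{2} = 81$)
$y{\left(\left(-1 - 2\right) \left(-2\right),27 \right)} + \left(-6 + k{\left(4,-4 \right)}\right) 31 = 81 + \left(-6 + \left(-4 + 3 \cdot 4\right)\right) 31 = 81 + \left(-6 + \left(-4 + 12\right)\right) 31 = 81 + \left(-6 + 8\right) 31 = 81 + 2 \cdot 31 = 81 + 62 = 143$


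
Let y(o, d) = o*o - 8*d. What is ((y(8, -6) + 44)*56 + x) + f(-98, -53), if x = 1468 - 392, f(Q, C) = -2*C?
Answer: 9918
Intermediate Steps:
y(o, d) = o² - 8*d
x = 1076
((y(8, -6) + 44)*56 + x) + f(-98, -53) = (((8² - 8*(-6)) + 44)*56 + 1076) - 2*(-53) = (((64 + 48) + 44)*56 + 1076) + 106 = ((112 + 44)*56 + 1076) + 106 = (156*56 + 1076) + 106 = (8736 + 1076) + 106 = 9812 + 106 = 9918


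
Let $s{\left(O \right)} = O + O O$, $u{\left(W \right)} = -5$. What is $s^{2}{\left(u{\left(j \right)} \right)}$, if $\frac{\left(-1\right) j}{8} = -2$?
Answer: $400$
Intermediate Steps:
$j = 16$ ($j = \left(-8\right) \left(-2\right) = 16$)
$s{\left(O \right)} = O + O^{2}$
$s^{2}{\left(u{\left(j \right)} \right)} = \left(- 5 \left(1 - 5\right)\right)^{2} = \left(\left(-5\right) \left(-4\right)\right)^{2} = 20^{2} = 400$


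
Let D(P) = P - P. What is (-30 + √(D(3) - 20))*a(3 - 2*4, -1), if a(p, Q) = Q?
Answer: 30 - 2*I*√5 ≈ 30.0 - 4.4721*I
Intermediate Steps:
D(P) = 0
(-30 + √(D(3) - 20))*a(3 - 2*4, -1) = (-30 + √(0 - 20))*(-1) = (-30 + √(-20))*(-1) = (-30 + 2*I*√5)*(-1) = 30 - 2*I*√5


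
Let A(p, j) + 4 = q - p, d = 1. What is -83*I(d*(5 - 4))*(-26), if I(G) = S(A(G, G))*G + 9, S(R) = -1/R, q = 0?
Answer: 99268/5 ≈ 19854.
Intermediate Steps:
A(p, j) = -4 - p (A(p, j) = -4 + (0 - p) = -4 - p)
I(G) = 9 - G/(-4 - G) (I(G) = (-1/(-4 - G))*G + 9 = -G/(-4 - G) + 9 = 9 - G/(-4 - G))
-83*I(d*(5 - 4))*(-26) = -166*(18 + 5*(1*(5 - 4)))/(4 + 1*(5 - 4))*(-26) = -166*(18 + 5*(1*1))/(4 + 1*1)*(-26) = -166*(18 + 5*1)/(4 + 1)*(-26) = -166*(18 + 5)/5*(-26) = -166*23/5*(-26) = -83*46/5*(-26) = -3818/5*(-26) = 99268/5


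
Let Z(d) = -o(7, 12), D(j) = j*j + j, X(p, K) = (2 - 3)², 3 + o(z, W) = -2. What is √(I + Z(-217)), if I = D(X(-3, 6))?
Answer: √7 ≈ 2.6458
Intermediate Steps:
o(z, W) = -5 (o(z, W) = -3 - 2 = -5)
X(p, K) = 1 (X(p, K) = (-1)² = 1)
D(j) = j + j² (D(j) = j² + j = j + j²)
I = 2 (I = 1*(1 + 1) = 1*2 = 2)
Z(d) = 5 (Z(d) = -1*(-5) = 5)
√(I + Z(-217)) = √(2 + 5) = √7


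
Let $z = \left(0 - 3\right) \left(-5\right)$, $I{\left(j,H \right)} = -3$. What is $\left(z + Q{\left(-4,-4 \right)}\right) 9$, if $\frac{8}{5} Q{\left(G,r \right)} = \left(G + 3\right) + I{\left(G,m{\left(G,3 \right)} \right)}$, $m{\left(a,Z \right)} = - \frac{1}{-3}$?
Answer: $\frac{225}{2} \approx 112.5$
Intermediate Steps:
$m{\left(a,Z \right)} = \frac{1}{3}$ ($m{\left(a,Z \right)} = \left(-1\right) \left(- \frac{1}{3}\right) = \frac{1}{3}$)
$Q{\left(G,r \right)} = \frac{5 G}{8}$ ($Q{\left(G,r \right)} = \frac{5 \left(\left(G + 3\right) - 3\right)}{8} = \frac{5 \left(\left(3 + G\right) - 3\right)}{8} = \frac{5 G}{8}$)
$z = 15$ ($z = \left(-3\right) \left(-5\right) = 15$)
$\left(z + Q{\left(-4,-4 \right)}\right) 9 = \left(15 + \frac{5}{8} \left(-4\right)\right) 9 = \left(15 - \frac{5}{2}\right) 9 = \frac{25}{2} \cdot 9 = \frac{225}{2}$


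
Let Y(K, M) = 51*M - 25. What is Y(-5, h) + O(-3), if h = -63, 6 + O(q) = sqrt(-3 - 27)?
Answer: -3244 + I*sqrt(30) ≈ -3244.0 + 5.4772*I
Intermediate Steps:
O(q) = -6 + I*sqrt(30) (O(q) = -6 + sqrt(-3 - 27) = -6 + sqrt(-30) = -6 + I*sqrt(30))
Y(K, M) = -25 + 51*M
Y(-5, h) + O(-3) = (-25 + 51*(-63)) + (-6 + I*sqrt(30)) = (-25 - 3213) + (-6 + I*sqrt(30)) = -3238 + (-6 + I*sqrt(30)) = -3244 + I*sqrt(30)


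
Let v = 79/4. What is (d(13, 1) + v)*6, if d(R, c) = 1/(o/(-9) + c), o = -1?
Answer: 1239/10 ≈ 123.90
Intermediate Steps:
d(R, c) = 1/(⅑ + c) (d(R, c) = 1/(-1/(-9) + c) = 1/(-1*(-⅑) + c) = 1/(⅑ + c))
v = 79/4 (v = 79*(¼) = 79/4 ≈ 19.750)
(d(13, 1) + v)*6 = (9/(1 + 9*1) + 79/4)*6 = (9/(1 + 9) + 79/4)*6 = (9/10 + 79/4)*6 = (413/20)*6 = 1239/10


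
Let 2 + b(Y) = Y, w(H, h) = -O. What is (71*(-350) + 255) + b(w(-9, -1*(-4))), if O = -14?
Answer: -24583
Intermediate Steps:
w(H, h) = 14 (w(H, h) = -1*(-14) = 14)
b(Y) = -2 + Y
(71*(-350) + 255) + b(w(-9, -1*(-4))) = (71*(-350) + 255) + (-2 + 14) = (-24850 + 255) + 12 = -24595 + 12 = -24583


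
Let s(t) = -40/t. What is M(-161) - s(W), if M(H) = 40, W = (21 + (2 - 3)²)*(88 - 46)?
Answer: 9250/231 ≈ 40.043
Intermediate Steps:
W = 924 (W = (21 + (-1)²)*42 = (21 + 1)*42 = 22*42 = 924)
M(-161) - s(W) = 40 - (-40)/924 = 40 - 1*(-10/231) = 40 + 10/231 = 9250/231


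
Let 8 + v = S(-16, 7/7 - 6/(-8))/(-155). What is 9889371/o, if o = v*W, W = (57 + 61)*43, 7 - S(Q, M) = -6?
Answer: -1532852505/6357722 ≈ -241.10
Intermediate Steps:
S(Q, M) = 13 (S(Q, M) = 7 - 1*(-6) = 7 + 6 = 13)
v = -1253/155 (v = -8 + 13/(-155) = -8 + 13*(-1/155) = -8 - 13/155 = -1253/155 ≈ -8.0839)
W = 5074 (W = 118*43 = 5074)
o = -6357722/155 (o = -1253/155*5074 = -6357722/155 ≈ -41018.)
9889371/o = 9889371/(-6357722/155) = 9889371*(-155/6357722) = -1532852505/6357722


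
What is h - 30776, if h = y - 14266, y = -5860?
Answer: -50902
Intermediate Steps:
h = -20126 (h = -5860 - 14266 = -20126)
h - 30776 = -20126 - 30776 = -50902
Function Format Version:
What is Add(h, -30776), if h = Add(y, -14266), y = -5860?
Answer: -50902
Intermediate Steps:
h = -20126 (h = Add(-5860, -14266) = -20126)
Add(h, -30776) = Add(-20126, -30776) = -50902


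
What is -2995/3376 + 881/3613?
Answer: -7846679/12197488 ≈ -0.64330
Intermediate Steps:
-2995/3376 + 881/3613 = -7846679/12197488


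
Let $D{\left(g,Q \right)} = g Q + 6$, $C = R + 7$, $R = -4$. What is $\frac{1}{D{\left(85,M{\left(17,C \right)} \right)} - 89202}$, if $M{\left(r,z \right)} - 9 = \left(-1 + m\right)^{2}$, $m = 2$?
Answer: $- \frac{1}{88346} \approx -1.1319 \cdot 10^{-5}$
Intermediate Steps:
$C = 3$ ($C = -4 + 7 = 3$)
$M{\left(r,z \right)} = 10$ ($M{\left(r,z \right)} = 9 + \left(-1 + 2\right)^{2} = 9 + 1^{2} = 9 + 1 = 10$)
$D{\left(g,Q \right)} = 6 + Q g$ ($D{\left(g,Q \right)} = Q g + 6 = 6 + Q g$)
$\frac{1}{D{\left(85,M{\left(17,C \right)} \right)} - 89202} = \frac{1}{\left(6 + 10 \cdot 85\right) - 89202} = \frac{1}{\left(6 + 850\right) - 89202} = \frac{1}{856 - 89202} = \frac{1}{-88346} = - \frac{1}{88346}$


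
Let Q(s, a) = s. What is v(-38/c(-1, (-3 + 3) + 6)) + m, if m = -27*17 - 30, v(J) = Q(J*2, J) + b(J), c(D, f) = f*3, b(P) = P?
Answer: -1486/3 ≈ -495.33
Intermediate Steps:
c(D, f) = 3*f
v(J) = 3*J (v(J) = J*2 + J = 2*J + J = 3*J)
m = -489 (m = -459 - 30 = -489)
v(-38/c(-1, (-3 + 3) + 6)) + m = 3*(-38*1/(3*((-3 + 3) + 6))) - 489 = 3*(-38*1/(3*(0 + 6))) - 489 = 3*(-38/(3*6)) - 489 = 3*(-38/18) - 489 = 3*(-38*1/18) - 489 = 3*(-19/9) - 489 = -19/3 - 489 = -1486/3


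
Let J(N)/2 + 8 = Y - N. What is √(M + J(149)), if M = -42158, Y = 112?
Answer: 2*I*√10562 ≈ 205.54*I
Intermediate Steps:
J(N) = 208 - 2*N (J(N) = -16 + 2*(112 - N) = -16 + (224 - 2*N) = 208 - 2*N)
√(M + J(149)) = √(-42158 + (208 - 2*149)) = √(-42158 + (208 - 298)) = √(-42158 - 90) = √(-42248) = 2*I*√10562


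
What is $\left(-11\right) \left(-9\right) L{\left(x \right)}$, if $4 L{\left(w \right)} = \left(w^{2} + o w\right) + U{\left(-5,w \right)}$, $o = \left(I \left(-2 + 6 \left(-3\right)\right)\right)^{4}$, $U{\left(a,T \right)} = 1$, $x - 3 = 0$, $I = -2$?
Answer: $\frac{380160495}{2} \approx 1.9008 \cdot 10^{8}$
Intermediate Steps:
$x = 3$ ($x = 3 + 0 = 3$)
$o = 2560000$ ($o = \left(- 2 \left(-2 + 6 \left(-3\right)\right)\right)^{4} = \left(- 2 \left(-2 - 18\right)\right)^{4} = \left(\left(-2\right) \left(-20\right)\right)^{4} = 40^{4} = 2560000$)
$L{\left(w \right)} = \frac{1}{4} + 640000 w + \frac{w^{2}}{4}$ ($L{\left(w \right)} = \frac{\left(w^{2} + 2560000 w\right) + 1}{4} = \frac{1 + w^{2} + 2560000 w}{4} = \frac{1}{4} + 640000 w + \frac{w^{2}}{4}$)
$\left(-11\right) \left(-9\right) L{\left(x \right)} = \left(-11\right) \left(-9\right) \left(\frac{1}{4} + 640000 \cdot 3 + \frac{3^{2}}{4}\right) = 99 \left(\frac{1}{4} + 1920000 + \frac{1}{4} \cdot 9\right) = 99 \left(\frac{1}{4} + 1920000 + \frac{9}{4}\right) = 99 \cdot \frac{3840005}{2} = \frac{380160495}{2}$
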